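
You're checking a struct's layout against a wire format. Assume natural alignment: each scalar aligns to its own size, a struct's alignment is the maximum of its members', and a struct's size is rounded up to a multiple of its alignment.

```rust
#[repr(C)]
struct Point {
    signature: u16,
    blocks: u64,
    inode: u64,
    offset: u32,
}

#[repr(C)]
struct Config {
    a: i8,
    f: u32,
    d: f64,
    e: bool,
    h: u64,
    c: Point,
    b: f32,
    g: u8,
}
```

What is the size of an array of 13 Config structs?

Point: 0..2  signature  (2B, 2-aligned); 2..8  -- padding (6B); 8..16  blocks  (8B, 8-aligned); 16..24  inode  (8B, 8-aligned); 24..28  offset  (4B, 4-aligned); 28..32  -- tail padding (4B); sizeof = 32, alignof = 8
0..1  a  (1B, 1-aligned)
1..4  -- padding (3B)
4..8  f  (4B, 4-aligned)
8..16  d  (8B, 8-aligned)
16..17  e  (1B, 1-aligned)
17..24  -- padding (7B)
24..32  h  (8B, 8-aligned)
32..64  c  (32B, 8-aligned)
64..68  b  (4B, 4-aligned)
68..69  g  (1B, 1-aligned)
69..72  -- tail padding (3B)
sizeof = 72, alignof = 8
array of 13: 13 × 72 = 936

936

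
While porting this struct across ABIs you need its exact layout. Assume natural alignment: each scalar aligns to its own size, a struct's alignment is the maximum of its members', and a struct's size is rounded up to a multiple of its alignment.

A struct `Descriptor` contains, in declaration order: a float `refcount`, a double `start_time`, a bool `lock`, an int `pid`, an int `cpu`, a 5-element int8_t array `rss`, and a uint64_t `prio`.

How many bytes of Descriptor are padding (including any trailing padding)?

14

@0: refcount [4B, align 4] → 4
+4 pad (align 8)
@8: start_time [8B, align 8] → 16
@16: lock [1B, align 1] → 17
+3 pad (align 4)
@20: pid [4B, align 4] → 24
@24: cpu [4B, align 4] → 28
@28: rss [5B, align 1] → 33
+7 pad (align 8)
@40: prio [8B, align 8] → 48
size 48, align 8
data bytes 34, size 48 → padding 14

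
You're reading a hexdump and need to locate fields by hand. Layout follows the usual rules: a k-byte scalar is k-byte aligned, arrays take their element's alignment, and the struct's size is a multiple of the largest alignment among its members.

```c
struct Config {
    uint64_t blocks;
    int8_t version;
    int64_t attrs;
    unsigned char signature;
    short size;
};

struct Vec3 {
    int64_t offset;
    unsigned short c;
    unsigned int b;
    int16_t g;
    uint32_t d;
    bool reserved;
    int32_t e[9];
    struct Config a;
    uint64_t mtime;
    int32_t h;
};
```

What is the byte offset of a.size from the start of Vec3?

Config: @0: blocks [8B, align 8] → 8; @8: version [1B, align 1] → 9; +7 pad (align 8); @16: attrs [8B, align 8] → 24; @24: signature [1B, align 1] → 25; +1 pad (align 2); @26: size [2B, align 2] → 28; +4 tail pad (align 8); size 32, align 8
@0: offset [8B, align 8] → 8
@8: c [2B, align 2] → 10
+2 pad (align 4)
@12: b [4B, align 4] → 16
@16: g [2B, align 2] → 18
+2 pad (align 4)
@20: d [4B, align 4] → 24
@24: reserved [1B, align 1] → 25
+3 pad (align 4)
@28: e [36B, align 4] → 64
@64: a [32B, align 8] → 96
within Config: size at 26
64 + 26 = 90

90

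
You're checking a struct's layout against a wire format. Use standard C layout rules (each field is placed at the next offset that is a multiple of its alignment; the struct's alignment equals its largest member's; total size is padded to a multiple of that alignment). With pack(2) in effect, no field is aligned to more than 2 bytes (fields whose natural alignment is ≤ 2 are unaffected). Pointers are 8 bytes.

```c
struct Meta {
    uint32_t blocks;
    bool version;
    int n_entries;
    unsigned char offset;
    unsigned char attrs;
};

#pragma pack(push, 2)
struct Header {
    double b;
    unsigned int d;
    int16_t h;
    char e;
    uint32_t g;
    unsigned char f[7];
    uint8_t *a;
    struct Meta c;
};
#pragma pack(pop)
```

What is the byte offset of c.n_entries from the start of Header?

44

Meta: 0..4  blocks  (4B, 4-aligned); 4..5  version  (1B, 1-aligned); 5..8  -- padding (3B); 8..12  n_entries  (4B, 4-aligned); 12..13  offset  (1B, 1-aligned); 13..14  attrs  (1B, 1-aligned); 14..16  -- tail padding (2B); sizeof = 16, alignof = 4
0..8  b  (8B, 2-aligned)
8..12  d  (4B, 2-aligned)
12..14  h  (2B, 2-aligned)
14..15  e  (1B, 1-aligned)
15..16  -- padding (1B)
16..20  g  (4B, 2-aligned)
20..27  f  (7B, 1-aligned)
27..28  -- padding (1B)
28..36  a  (8B, 2-aligned)
36..52  c  (16B, 2-aligned)
within Meta: n_entries at 8
36 + 8 = 44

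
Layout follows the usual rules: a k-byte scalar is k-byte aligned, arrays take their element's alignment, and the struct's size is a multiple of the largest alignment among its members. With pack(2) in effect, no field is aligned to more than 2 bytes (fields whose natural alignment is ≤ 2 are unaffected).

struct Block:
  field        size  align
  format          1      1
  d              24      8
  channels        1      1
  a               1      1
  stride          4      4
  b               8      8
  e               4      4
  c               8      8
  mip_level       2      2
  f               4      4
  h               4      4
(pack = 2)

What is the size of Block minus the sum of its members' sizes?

1

format at 0 (size 1, align 1) → ends 1
pad 1 to align 2 for d
d at 2 (size 24, align 2) → ends 26
channels at 26 (size 1, align 1) → ends 27
a at 27 (size 1, align 1) → ends 28
stride at 28 (size 4, align 2) → ends 32
b at 32 (size 8, align 2) → ends 40
e at 40 (size 4, align 2) → ends 44
c at 44 (size 8, align 2) → ends 52
mip_level at 52 (size 2, align 2) → ends 54
f at 54 (size 4, align 2) → ends 58
h at 58 (size 4, align 2) → ends 62
total 62 bytes, alignment 2
data bytes 61, size 62 → padding 1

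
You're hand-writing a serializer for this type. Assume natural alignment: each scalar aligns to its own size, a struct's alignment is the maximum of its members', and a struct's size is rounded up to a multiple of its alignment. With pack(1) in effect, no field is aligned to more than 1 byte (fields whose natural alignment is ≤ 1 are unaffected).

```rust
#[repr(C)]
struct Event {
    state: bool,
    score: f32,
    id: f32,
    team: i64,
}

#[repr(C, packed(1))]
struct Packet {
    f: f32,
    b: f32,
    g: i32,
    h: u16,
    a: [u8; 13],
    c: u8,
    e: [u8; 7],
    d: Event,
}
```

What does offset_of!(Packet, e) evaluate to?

Event: @0: state [1B, align 1] → 1; +3 pad (align 4); @4: score [4B, align 4] → 8; @8: id [4B, align 4] → 12; +4 pad (align 8); @16: team [8B, align 8] → 24; size 24, align 8
@0: f [4B, align 1] → 4
@4: b [4B, align 1] → 8
@8: g [4B, align 1] → 12
@12: h [2B, align 1] → 14
@14: a [13B, align 1] → 27
@27: c [1B, align 1] → 28
@28: e [7B, align 1] → 35

28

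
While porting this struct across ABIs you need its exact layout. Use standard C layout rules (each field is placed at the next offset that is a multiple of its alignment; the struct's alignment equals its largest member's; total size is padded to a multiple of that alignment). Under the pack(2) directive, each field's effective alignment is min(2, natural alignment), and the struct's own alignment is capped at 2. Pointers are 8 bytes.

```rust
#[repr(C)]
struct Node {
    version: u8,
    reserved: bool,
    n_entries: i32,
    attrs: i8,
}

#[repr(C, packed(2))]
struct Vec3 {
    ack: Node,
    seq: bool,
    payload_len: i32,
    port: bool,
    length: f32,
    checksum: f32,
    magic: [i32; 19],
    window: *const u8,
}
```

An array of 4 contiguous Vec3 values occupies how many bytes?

448

Node: @0: version [1B, align 1] → 1; @1: reserved [1B, align 1] → 2; +2 pad (align 4); @4: n_entries [4B, align 4] → 8; @8: attrs [1B, align 1] → 9; +3 tail pad (align 4); size 12, align 4
@0: ack [12B, align 2] → 12
@12: seq [1B, align 1] → 13
+1 pad (align 2)
@14: payload_len [4B, align 2] → 18
@18: port [1B, align 1] → 19
+1 pad (align 2)
@20: length [4B, align 2] → 24
@24: checksum [4B, align 2] → 28
@28: magic [76B, align 2] → 104
@104: window [8B, align 2] → 112
size 112, align 2
array of 4: 4 × 112 = 448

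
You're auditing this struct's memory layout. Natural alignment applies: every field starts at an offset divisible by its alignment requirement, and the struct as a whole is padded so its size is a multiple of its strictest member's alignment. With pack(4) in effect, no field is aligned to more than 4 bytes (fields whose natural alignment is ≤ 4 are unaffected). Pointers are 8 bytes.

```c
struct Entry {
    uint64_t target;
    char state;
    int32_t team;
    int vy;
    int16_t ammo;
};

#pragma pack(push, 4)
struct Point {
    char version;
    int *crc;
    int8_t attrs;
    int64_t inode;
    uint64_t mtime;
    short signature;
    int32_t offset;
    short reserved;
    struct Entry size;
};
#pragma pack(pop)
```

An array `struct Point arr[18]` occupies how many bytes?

Entry: @0: target [8B, align 8] → 8; @8: state [1B, align 1] → 9; +3 pad (align 4); @12: team [4B, align 4] → 16; @16: vy [4B, align 4] → 20; @20: ammo [2B, align 2] → 22; +2 tail pad (align 8); size 24, align 8
@0: version [1B, align 1] → 1
+3 pad (align 4)
@4: crc [8B, align 4] → 12
@12: attrs [1B, align 1] → 13
+3 pad (align 4)
@16: inode [8B, align 4] → 24
@24: mtime [8B, align 4] → 32
@32: signature [2B, align 2] → 34
+2 pad (align 4)
@36: offset [4B, align 4] → 40
@40: reserved [2B, align 2] → 42
+2 pad (align 4)
@44: size [24B, align 4] → 68
size 68, align 4
array of 18: 18 × 68 = 1224

1224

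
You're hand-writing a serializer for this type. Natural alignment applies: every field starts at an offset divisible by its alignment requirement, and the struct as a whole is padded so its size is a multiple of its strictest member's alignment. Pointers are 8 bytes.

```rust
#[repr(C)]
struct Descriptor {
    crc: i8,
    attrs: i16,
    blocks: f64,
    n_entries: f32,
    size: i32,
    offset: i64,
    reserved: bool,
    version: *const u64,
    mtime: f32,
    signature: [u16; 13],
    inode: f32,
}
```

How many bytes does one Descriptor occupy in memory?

88 bytes

crc at 0 (size 1, align 1) → ends 1
pad 1 to align 2 for attrs
attrs at 2 (size 2, align 2) → ends 4
pad 4 to align 8 for blocks
blocks at 8 (size 8, align 8) → ends 16
n_entries at 16 (size 4, align 4) → ends 20
size at 20 (size 4, align 4) → ends 24
offset at 24 (size 8, align 8) → ends 32
reserved at 32 (size 1, align 1) → ends 33
pad 7 to align 8 for version
version at 40 (size 8, align 8) → ends 48
mtime at 48 (size 4, align 4) → ends 52
signature at 52 (size 26, align 2) → ends 78
pad 2 to align 4 for inode
inode at 80 (size 4, align 4) → ends 84
tail pad 4 to reach multiple of 8
total 88 bytes, alignment 8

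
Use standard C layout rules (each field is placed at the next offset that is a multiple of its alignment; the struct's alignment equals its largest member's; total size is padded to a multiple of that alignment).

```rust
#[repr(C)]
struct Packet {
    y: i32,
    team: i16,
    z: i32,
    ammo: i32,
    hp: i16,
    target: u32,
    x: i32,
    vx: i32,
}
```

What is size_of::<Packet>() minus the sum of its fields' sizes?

y at 0 (size 4, align 4) → ends 4
team at 4 (size 2, align 2) → ends 6
pad 2 to align 4 for z
z at 8 (size 4, align 4) → ends 12
ammo at 12 (size 4, align 4) → ends 16
hp at 16 (size 2, align 2) → ends 18
pad 2 to align 4 for target
target at 20 (size 4, align 4) → ends 24
x at 24 (size 4, align 4) → ends 28
vx at 28 (size 4, align 4) → ends 32
total 32 bytes, alignment 4
data bytes 28, size 32 → padding 4

4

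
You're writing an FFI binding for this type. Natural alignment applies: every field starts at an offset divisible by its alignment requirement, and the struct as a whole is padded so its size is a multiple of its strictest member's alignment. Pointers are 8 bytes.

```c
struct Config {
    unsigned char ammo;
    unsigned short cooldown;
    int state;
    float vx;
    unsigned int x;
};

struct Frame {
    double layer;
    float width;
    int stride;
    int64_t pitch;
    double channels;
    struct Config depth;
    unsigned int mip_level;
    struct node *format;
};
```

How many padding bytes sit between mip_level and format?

4

Config: ammo at 0 (size 1, align 1) → ends 1; pad 1 to align 2 for cooldown; cooldown at 2 (size 2, align 2) → ends 4; state at 4 (size 4, align 4) → ends 8; vx at 8 (size 4, align 4) → ends 12; x at 12 (size 4, align 4) → ends 16; total 16 bytes, alignment 4
layer at 0 (size 8, align 8) → ends 8
width at 8 (size 4, align 4) → ends 12
stride at 12 (size 4, align 4) → ends 16
pitch at 16 (size 8, align 8) → ends 24
channels at 24 (size 8, align 8) → ends 32
depth at 32 (size 16, align 4) → ends 48
mip_level at 48 (size 4, align 4) → ends 52
pad 4 to align 8 for format
format at 56 (size 8, align 8) → ends 64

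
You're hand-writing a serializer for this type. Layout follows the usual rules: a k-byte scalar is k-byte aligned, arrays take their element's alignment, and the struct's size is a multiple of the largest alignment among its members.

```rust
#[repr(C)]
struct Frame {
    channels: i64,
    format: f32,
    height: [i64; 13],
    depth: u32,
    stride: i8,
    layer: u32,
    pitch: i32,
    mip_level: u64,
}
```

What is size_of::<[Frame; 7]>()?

@0: channels [8B, align 8] → 8
@8: format [4B, align 4] → 12
+4 pad (align 8)
@16: height [104B, align 8] → 120
@120: depth [4B, align 4] → 124
@124: stride [1B, align 1] → 125
+3 pad (align 4)
@128: layer [4B, align 4] → 132
@132: pitch [4B, align 4] → 136
@136: mip_level [8B, align 8] → 144
size 144, align 8
array of 7: 7 × 144 = 1008

1008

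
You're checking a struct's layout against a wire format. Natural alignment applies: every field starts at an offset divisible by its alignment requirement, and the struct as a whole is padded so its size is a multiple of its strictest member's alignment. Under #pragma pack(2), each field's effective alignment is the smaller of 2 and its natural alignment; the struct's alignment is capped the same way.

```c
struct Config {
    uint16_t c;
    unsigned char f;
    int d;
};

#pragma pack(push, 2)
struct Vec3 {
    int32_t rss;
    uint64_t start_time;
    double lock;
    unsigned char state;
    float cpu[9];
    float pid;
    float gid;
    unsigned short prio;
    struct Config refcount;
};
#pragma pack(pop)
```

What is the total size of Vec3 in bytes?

Config: 0..2  c  (2B, 2-aligned); 2..3  f  (1B, 1-aligned); 3..4  -- padding (1B); 4..8  d  (4B, 4-aligned); sizeof = 8, alignof = 4
0..4  rss  (4B, 2-aligned)
4..12  start_time  (8B, 2-aligned)
12..20  lock  (8B, 2-aligned)
20..21  state  (1B, 1-aligned)
21..22  -- padding (1B)
22..58  cpu  (36B, 2-aligned)
58..62  pid  (4B, 2-aligned)
62..66  gid  (4B, 2-aligned)
66..68  prio  (2B, 2-aligned)
68..76  refcount  (8B, 2-aligned)
sizeof = 76, alignof = 2

76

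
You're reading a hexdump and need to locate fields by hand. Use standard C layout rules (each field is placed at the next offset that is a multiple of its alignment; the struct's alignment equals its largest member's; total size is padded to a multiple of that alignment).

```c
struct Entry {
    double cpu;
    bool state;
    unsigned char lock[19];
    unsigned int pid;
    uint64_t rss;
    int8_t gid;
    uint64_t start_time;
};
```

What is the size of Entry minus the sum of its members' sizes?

7

cpu at 0 (size 8, align 8) → ends 8
state at 8 (size 1, align 1) → ends 9
lock at 9 (size 19, align 1) → ends 28
pid at 28 (size 4, align 4) → ends 32
rss at 32 (size 8, align 8) → ends 40
gid at 40 (size 1, align 1) → ends 41
pad 7 to align 8 for start_time
start_time at 48 (size 8, align 8) → ends 56
total 56 bytes, alignment 8
data bytes 49, size 56 → padding 7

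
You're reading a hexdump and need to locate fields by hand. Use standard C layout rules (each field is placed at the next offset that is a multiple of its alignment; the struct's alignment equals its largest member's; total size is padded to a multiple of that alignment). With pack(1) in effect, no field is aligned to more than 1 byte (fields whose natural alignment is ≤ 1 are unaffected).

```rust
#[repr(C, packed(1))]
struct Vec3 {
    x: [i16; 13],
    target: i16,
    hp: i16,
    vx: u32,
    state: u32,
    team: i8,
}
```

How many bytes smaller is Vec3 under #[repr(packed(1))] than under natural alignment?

natural layout:
  @0: x [26B, align 2] → 26
  @26: target [2B, align 2] → 28
  @28: hp [2B, align 2] → 30
  +2 pad (align 4)
  @32: vx [4B, align 4] → 36
  @36: state [4B, align 4] → 40
  @40: team [1B, align 1] → 41
  +3 tail pad (align 4)
  size 44, align 4
packed(1) layout:
  @0: x [26B, align 1] → 26
  @26: target [2B, align 1] → 28
  @28: hp [2B, align 1] → 30
  @30: vx [4B, align 1] → 34
  @34: state [4B, align 1] → 38
  @38: team [1B, align 1] → 39
  size 39, align 1
44 − 39 = 5

5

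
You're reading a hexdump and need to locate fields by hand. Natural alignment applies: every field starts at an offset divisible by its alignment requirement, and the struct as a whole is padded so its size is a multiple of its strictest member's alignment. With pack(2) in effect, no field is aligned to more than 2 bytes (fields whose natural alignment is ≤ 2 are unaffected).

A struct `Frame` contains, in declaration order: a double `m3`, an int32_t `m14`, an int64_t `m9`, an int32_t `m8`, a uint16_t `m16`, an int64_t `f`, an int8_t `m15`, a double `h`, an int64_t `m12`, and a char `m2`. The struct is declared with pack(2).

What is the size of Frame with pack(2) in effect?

54

@0: m3 [8B, align 2] → 8
@8: m14 [4B, align 2] → 12
@12: m9 [8B, align 2] → 20
@20: m8 [4B, align 2] → 24
@24: m16 [2B, align 2] → 26
@26: f [8B, align 2] → 34
@34: m15 [1B, align 1] → 35
+1 pad (align 2)
@36: h [8B, align 2] → 44
@44: m12 [8B, align 2] → 52
@52: m2 [1B, align 1] → 53
+1 tail pad (align 2)
size 54, align 2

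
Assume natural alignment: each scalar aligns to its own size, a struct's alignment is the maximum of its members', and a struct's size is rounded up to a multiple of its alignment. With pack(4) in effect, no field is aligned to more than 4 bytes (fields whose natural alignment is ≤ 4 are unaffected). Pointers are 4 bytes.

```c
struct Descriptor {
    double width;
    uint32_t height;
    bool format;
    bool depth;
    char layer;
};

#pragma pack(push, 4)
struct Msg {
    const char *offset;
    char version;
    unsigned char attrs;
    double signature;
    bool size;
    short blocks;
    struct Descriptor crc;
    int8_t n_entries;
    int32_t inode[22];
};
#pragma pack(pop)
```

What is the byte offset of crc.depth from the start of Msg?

33

Descriptor: 0..8  width  (8B, 8-aligned); 8..12  height  (4B, 4-aligned); 12..13  format  (1B, 1-aligned); 13..14  depth  (1B, 1-aligned); 14..15  layer  (1B, 1-aligned); 15..16  -- tail padding (1B); sizeof = 16, alignof = 8
0..4  offset  (4B, 4-aligned)
4..5  version  (1B, 1-aligned)
5..6  attrs  (1B, 1-aligned)
6..8  -- padding (2B)
8..16  signature  (8B, 4-aligned)
16..17  size  (1B, 1-aligned)
17..18  -- padding (1B)
18..20  blocks  (2B, 2-aligned)
20..36  crc  (16B, 4-aligned)
within Descriptor: depth at 13
20 + 13 = 33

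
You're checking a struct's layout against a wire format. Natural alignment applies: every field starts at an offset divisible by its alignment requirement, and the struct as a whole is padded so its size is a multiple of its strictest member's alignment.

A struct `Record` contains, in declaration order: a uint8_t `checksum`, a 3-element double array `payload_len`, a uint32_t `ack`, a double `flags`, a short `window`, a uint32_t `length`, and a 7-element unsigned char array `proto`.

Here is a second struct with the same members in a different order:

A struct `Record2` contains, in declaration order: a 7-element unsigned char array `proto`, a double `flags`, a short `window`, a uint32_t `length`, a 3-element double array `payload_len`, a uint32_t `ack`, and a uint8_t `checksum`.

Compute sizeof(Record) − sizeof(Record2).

checksum at 0 (size 1, align 1) → ends 1
pad 7 to align 8 for payload_len
payload_len at 8 (size 24, align 8) → ends 32
ack at 32 (size 4, align 4) → ends 36
pad 4 to align 8 for flags
flags at 40 (size 8, align 8) → ends 48
window at 48 (size 2, align 2) → ends 50
pad 2 to align 4 for length
length at 52 (size 4, align 4) → ends 56
proto at 56 (size 7, align 1) → ends 63
tail pad 1 to reach multiple of 8
total 64 bytes, alignment 8
— Record2 —
proto at 0 (size 7, align 1) → ends 7
pad 1 to align 8 for flags
flags at 8 (size 8, align 8) → ends 16
window at 16 (size 2, align 2) → ends 18
pad 2 to align 4 for length
length at 20 (size 4, align 4) → ends 24
payload_len at 24 (size 24, align 8) → ends 48
ack at 48 (size 4, align 4) → ends 52
checksum at 52 (size 1, align 1) → ends 53
tail pad 3 to reach multiple of 8
total 56 bytes, alignment 8
64 − 56 = 8

8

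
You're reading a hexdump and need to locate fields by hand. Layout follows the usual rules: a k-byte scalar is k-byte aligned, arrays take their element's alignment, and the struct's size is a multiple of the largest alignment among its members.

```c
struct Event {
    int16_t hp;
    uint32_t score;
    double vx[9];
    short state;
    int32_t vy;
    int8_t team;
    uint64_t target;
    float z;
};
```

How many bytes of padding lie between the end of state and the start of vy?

2

0..2  hp  (2B, 2-aligned)
2..4  -- padding (2B)
4..8  score  (4B, 4-aligned)
8..80  vx  (72B, 8-aligned)
80..82  state  (2B, 2-aligned)
82..84  -- padding (2B)
84..88  vy  (4B, 4-aligned)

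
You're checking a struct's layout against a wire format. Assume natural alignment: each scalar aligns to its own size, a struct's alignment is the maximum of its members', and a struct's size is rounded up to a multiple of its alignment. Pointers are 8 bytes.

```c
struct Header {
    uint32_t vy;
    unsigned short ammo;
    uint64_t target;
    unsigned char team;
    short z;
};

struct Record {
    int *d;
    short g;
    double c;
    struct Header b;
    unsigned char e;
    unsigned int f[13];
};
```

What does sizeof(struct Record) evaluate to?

104 bytes

Header: @0: vy [4B, align 4] → 4; @4: ammo [2B, align 2] → 6; +2 pad (align 8); @8: target [8B, align 8] → 16; @16: team [1B, align 1] → 17; +1 pad (align 2); @18: z [2B, align 2] → 20; +4 tail pad (align 8); size 24, align 8
@0: d [8B, align 8] → 8
@8: g [2B, align 2] → 10
+6 pad (align 8)
@16: c [8B, align 8] → 24
@24: b [24B, align 8] → 48
@48: e [1B, align 1] → 49
+3 pad (align 4)
@52: f [52B, align 4] → 104
size 104, align 8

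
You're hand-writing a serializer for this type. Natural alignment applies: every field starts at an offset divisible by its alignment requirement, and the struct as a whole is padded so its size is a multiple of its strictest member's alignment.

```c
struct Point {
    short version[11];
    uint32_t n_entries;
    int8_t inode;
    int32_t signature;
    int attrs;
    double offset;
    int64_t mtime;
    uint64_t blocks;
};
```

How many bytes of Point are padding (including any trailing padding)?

0..22  version  (22B, 2-aligned)
22..24  -- padding (2B)
24..28  n_entries  (4B, 4-aligned)
28..29  inode  (1B, 1-aligned)
29..32  -- padding (3B)
32..36  signature  (4B, 4-aligned)
36..40  attrs  (4B, 4-aligned)
40..48  offset  (8B, 8-aligned)
48..56  mtime  (8B, 8-aligned)
56..64  blocks  (8B, 8-aligned)
sizeof = 64, alignof = 8
data bytes 59, size 64 → padding 5

5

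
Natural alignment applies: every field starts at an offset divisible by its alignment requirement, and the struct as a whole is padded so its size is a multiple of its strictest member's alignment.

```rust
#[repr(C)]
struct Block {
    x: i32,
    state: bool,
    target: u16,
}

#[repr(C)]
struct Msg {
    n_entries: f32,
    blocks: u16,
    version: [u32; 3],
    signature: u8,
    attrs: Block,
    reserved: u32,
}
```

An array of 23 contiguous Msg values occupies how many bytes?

828

Block: 0..4  x  (4B, 4-aligned); 4..5  state  (1B, 1-aligned); 5..6  -- padding (1B); 6..8  target  (2B, 2-aligned); sizeof = 8, alignof = 4
0..4  n_entries  (4B, 4-aligned)
4..6  blocks  (2B, 2-aligned)
6..8  -- padding (2B)
8..20  version  (12B, 4-aligned)
20..21  signature  (1B, 1-aligned)
21..24  -- padding (3B)
24..32  attrs  (8B, 4-aligned)
32..36  reserved  (4B, 4-aligned)
sizeof = 36, alignof = 4
array of 23: 23 × 36 = 828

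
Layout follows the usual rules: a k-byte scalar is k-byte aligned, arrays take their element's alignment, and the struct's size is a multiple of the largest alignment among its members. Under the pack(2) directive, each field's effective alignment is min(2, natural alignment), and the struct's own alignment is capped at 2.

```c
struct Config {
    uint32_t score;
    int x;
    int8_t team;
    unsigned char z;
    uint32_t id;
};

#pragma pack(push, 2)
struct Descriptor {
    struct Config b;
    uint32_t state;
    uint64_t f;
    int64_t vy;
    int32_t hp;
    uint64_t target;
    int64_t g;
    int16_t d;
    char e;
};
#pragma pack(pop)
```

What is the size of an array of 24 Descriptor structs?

1440

Config: 0..4  score  (4B, 4-aligned); 4..8  x  (4B, 4-aligned); 8..9  team  (1B, 1-aligned); 9..10  z  (1B, 1-aligned); 10..12  -- padding (2B); 12..16  id  (4B, 4-aligned); sizeof = 16, alignof = 4
0..16  b  (16B, 2-aligned)
16..20  state  (4B, 2-aligned)
20..28  f  (8B, 2-aligned)
28..36  vy  (8B, 2-aligned)
36..40  hp  (4B, 2-aligned)
40..48  target  (8B, 2-aligned)
48..56  g  (8B, 2-aligned)
56..58  d  (2B, 2-aligned)
58..59  e  (1B, 1-aligned)
59..60  -- tail padding (1B)
sizeof = 60, alignof = 2
array of 24: 24 × 60 = 1440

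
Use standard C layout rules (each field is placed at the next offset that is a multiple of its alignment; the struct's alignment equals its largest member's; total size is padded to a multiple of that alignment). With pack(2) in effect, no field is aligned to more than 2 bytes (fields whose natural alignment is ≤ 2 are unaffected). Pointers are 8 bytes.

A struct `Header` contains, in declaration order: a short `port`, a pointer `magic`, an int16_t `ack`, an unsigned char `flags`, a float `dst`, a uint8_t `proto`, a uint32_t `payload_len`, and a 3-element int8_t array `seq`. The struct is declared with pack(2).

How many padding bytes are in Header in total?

3

0..2  port  (2B, 2-aligned)
2..10  magic  (8B, 2-aligned)
10..12  ack  (2B, 2-aligned)
12..13  flags  (1B, 1-aligned)
13..14  -- padding (1B)
14..18  dst  (4B, 2-aligned)
18..19  proto  (1B, 1-aligned)
19..20  -- padding (1B)
20..24  payload_len  (4B, 2-aligned)
24..27  seq  (3B, 1-aligned)
27..28  -- tail padding (1B)
sizeof = 28, alignof = 2
data bytes 25, size 28 → padding 3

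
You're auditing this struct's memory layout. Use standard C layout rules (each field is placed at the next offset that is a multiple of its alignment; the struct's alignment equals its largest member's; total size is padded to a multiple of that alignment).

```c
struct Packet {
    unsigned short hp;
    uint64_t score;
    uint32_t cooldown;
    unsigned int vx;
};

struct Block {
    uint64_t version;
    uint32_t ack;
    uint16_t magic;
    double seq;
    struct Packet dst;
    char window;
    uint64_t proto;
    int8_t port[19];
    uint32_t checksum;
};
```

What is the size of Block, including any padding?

88 bytes

Packet: 0..2  hp  (2B, 2-aligned); 2..8  -- padding (6B); 8..16  score  (8B, 8-aligned); 16..20  cooldown  (4B, 4-aligned); 20..24  vx  (4B, 4-aligned); sizeof = 24, alignof = 8
0..8  version  (8B, 8-aligned)
8..12  ack  (4B, 4-aligned)
12..14  magic  (2B, 2-aligned)
14..16  -- padding (2B)
16..24  seq  (8B, 8-aligned)
24..48  dst  (24B, 8-aligned)
48..49  window  (1B, 1-aligned)
49..56  -- padding (7B)
56..64  proto  (8B, 8-aligned)
64..83  port  (19B, 1-aligned)
83..84  -- padding (1B)
84..88  checksum  (4B, 4-aligned)
sizeof = 88, alignof = 8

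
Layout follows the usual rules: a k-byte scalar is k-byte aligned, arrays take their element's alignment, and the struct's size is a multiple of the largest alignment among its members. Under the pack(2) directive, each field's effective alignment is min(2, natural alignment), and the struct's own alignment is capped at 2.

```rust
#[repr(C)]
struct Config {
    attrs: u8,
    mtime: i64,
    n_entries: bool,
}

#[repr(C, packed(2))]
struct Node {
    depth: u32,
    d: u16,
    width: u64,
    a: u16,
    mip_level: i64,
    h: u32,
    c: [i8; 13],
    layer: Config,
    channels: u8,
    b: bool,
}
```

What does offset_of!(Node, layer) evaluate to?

Config: attrs at 0 (size 1, align 1) → ends 1; pad 7 to align 8 for mtime; mtime at 8 (size 8, align 8) → ends 16; n_entries at 16 (size 1, align 1) → ends 17; tail pad 7 to reach multiple of 8; total 24 bytes, alignment 8
depth at 0 (size 4, align 2) → ends 4
d at 4 (size 2, align 2) → ends 6
width at 6 (size 8, align 2) → ends 14
a at 14 (size 2, align 2) → ends 16
mip_level at 16 (size 8, align 2) → ends 24
h at 24 (size 4, align 2) → ends 28
c at 28 (size 13, align 1) → ends 41
pad 1 to align 2 for layer
layer at 42 (size 24, align 2) → ends 66

42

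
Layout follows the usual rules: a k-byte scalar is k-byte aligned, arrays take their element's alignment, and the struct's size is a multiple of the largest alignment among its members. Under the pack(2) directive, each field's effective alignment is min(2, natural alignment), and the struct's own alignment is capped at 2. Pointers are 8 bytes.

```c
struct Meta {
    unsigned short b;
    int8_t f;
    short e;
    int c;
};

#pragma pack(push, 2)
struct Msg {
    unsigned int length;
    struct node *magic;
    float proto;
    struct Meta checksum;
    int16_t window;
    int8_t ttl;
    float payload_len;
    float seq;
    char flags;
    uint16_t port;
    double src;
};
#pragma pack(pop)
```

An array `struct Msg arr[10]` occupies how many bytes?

Meta: 0..2  b  (2B, 2-aligned); 2..3  f  (1B, 1-aligned); 3..4  -- padding (1B); 4..6  e  (2B, 2-aligned); 6..8  -- padding (2B); 8..12  c  (4B, 4-aligned); sizeof = 12, alignof = 4
0..4  length  (4B, 2-aligned)
4..12  magic  (8B, 2-aligned)
12..16  proto  (4B, 2-aligned)
16..28  checksum  (12B, 2-aligned)
28..30  window  (2B, 2-aligned)
30..31  ttl  (1B, 1-aligned)
31..32  -- padding (1B)
32..36  payload_len  (4B, 2-aligned)
36..40  seq  (4B, 2-aligned)
40..41  flags  (1B, 1-aligned)
41..42  -- padding (1B)
42..44  port  (2B, 2-aligned)
44..52  src  (8B, 2-aligned)
sizeof = 52, alignof = 2
array of 10: 10 × 52 = 520

520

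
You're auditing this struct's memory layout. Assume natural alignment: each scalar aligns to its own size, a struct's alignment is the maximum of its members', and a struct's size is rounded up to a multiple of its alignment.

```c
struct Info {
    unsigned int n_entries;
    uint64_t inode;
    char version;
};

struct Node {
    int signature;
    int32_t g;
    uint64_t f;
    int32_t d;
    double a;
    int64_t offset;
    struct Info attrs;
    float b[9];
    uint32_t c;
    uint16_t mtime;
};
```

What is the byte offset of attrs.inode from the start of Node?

48

Info: n_entries at 0 (size 4, align 4) → ends 4; pad 4 to align 8 for inode; inode at 8 (size 8, align 8) → ends 16; version at 16 (size 1, align 1) → ends 17; tail pad 7 to reach multiple of 8; total 24 bytes, alignment 8
signature at 0 (size 4, align 4) → ends 4
g at 4 (size 4, align 4) → ends 8
f at 8 (size 8, align 8) → ends 16
d at 16 (size 4, align 4) → ends 20
pad 4 to align 8 for a
a at 24 (size 8, align 8) → ends 32
offset at 32 (size 8, align 8) → ends 40
attrs at 40 (size 24, align 8) → ends 64
within Info: inode at 8
40 + 8 = 48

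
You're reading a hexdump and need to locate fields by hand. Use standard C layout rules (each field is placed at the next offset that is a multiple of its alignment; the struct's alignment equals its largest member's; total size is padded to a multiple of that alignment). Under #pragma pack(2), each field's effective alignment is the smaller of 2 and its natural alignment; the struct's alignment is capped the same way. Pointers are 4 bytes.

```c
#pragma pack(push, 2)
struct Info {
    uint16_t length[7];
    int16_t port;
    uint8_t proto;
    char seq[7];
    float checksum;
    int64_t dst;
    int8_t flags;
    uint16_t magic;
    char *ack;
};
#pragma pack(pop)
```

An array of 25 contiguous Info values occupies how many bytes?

length at 0 (size 14, align 2) → ends 14
port at 14 (size 2, align 2) → ends 16
proto at 16 (size 1, align 1) → ends 17
seq at 17 (size 7, align 1) → ends 24
checksum at 24 (size 4, align 2) → ends 28
dst at 28 (size 8, align 2) → ends 36
flags at 36 (size 1, align 1) → ends 37
pad 1 to align 2 for magic
magic at 38 (size 2, align 2) → ends 40
ack at 40 (size 4, align 2) → ends 44
total 44 bytes, alignment 2
array of 25: 25 × 44 = 1100

1100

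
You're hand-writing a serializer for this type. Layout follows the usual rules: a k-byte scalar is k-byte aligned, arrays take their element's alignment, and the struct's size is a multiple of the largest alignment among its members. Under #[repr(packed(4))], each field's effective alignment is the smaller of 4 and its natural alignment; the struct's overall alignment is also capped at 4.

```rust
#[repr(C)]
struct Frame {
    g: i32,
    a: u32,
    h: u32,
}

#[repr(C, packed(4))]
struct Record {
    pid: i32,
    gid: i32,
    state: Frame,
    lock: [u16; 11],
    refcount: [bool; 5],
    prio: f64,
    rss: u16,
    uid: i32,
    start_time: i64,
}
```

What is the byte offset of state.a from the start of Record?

12

Frame: 0..4  g  (4B, 4-aligned); 4..8  a  (4B, 4-aligned); 8..12  h  (4B, 4-aligned); sizeof = 12, alignof = 4
0..4  pid  (4B, 4-aligned)
4..8  gid  (4B, 4-aligned)
8..20  state  (12B, 4-aligned)
within Frame: a at 4
8 + 4 = 12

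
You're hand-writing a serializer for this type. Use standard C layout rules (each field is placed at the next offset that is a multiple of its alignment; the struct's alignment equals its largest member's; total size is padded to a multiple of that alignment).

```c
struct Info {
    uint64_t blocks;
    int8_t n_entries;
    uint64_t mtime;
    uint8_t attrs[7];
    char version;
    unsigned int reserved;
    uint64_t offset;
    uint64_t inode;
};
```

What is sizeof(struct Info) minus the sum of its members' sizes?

11

@0: blocks [8B, align 8] → 8
@8: n_entries [1B, align 1] → 9
+7 pad (align 8)
@16: mtime [8B, align 8] → 24
@24: attrs [7B, align 1] → 31
@31: version [1B, align 1] → 32
@32: reserved [4B, align 4] → 36
+4 pad (align 8)
@40: offset [8B, align 8] → 48
@48: inode [8B, align 8] → 56
size 56, align 8
data bytes 45, size 56 → padding 11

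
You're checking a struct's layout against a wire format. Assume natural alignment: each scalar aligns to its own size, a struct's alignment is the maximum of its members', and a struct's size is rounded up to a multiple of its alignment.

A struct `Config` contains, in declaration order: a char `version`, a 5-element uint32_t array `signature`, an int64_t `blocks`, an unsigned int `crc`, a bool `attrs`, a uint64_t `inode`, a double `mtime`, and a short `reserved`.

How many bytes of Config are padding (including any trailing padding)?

12

@0: version [1B, align 1] → 1
+3 pad (align 4)
@4: signature [20B, align 4] → 24
@24: blocks [8B, align 8] → 32
@32: crc [4B, align 4] → 36
@36: attrs [1B, align 1] → 37
+3 pad (align 8)
@40: inode [8B, align 8] → 48
@48: mtime [8B, align 8] → 56
@56: reserved [2B, align 2] → 58
+6 tail pad (align 8)
size 64, align 8
data bytes 52, size 64 → padding 12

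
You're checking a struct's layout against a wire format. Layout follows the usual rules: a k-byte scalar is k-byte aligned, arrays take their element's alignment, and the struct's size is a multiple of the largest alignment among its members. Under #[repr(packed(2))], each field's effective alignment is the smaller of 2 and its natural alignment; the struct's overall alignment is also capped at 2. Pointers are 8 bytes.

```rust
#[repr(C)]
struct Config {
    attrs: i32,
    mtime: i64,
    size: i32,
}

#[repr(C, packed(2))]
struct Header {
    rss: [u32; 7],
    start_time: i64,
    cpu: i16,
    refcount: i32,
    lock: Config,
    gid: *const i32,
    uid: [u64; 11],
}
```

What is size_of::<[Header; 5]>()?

Config: 0..4  attrs  (4B, 4-aligned); 4..8  -- padding (4B); 8..16  mtime  (8B, 8-aligned); 16..20  size  (4B, 4-aligned); 20..24  -- tail padding (4B); sizeof = 24, alignof = 8
0..28  rss  (28B, 2-aligned)
28..36  start_time  (8B, 2-aligned)
36..38  cpu  (2B, 2-aligned)
38..42  refcount  (4B, 2-aligned)
42..66  lock  (24B, 2-aligned)
66..74  gid  (8B, 2-aligned)
74..162  uid  (88B, 2-aligned)
sizeof = 162, alignof = 2
array of 5: 5 × 162 = 810

810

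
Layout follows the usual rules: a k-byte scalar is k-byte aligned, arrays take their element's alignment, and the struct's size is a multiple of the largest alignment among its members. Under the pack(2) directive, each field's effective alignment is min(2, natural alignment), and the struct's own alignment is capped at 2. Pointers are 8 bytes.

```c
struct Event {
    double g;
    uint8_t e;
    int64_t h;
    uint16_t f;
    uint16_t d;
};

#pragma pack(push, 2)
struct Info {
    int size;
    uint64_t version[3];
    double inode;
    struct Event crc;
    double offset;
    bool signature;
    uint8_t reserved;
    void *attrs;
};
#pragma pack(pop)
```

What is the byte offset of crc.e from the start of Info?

44

Event: 0..8  g  (8B, 8-aligned); 8..9  e  (1B, 1-aligned); 9..16  -- padding (7B); 16..24  h  (8B, 8-aligned); 24..26  f  (2B, 2-aligned); 26..28  d  (2B, 2-aligned); 28..32  -- tail padding (4B); sizeof = 32, alignof = 8
0..4  size  (4B, 2-aligned)
4..28  version  (24B, 2-aligned)
28..36  inode  (8B, 2-aligned)
36..68  crc  (32B, 2-aligned)
within Event: e at 8
36 + 8 = 44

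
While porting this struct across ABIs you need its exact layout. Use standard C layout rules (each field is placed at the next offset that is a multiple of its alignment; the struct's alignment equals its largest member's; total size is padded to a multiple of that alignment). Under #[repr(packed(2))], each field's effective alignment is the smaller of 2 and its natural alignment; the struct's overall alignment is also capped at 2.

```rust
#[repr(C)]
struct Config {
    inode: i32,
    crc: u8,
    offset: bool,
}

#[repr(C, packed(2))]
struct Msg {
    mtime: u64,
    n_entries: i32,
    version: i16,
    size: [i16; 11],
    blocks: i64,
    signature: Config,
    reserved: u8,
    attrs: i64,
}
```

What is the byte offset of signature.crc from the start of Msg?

48

Config: inode at 0 (size 4, align 4) → ends 4; crc at 4 (size 1, align 1) → ends 5; offset at 5 (size 1, align 1) → ends 6; tail pad 2 to reach multiple of 4; total 8 bytes, alignment 4
mtime at 0 (size 8, align 2) → ends 8
n_entries at 8 (size 4, align 2) → ends 12
version at 12 (size 2, align 2) → ends 14
size at 14 (size 22, align 2) → ends 36
blocks at 36 (size 8, align 2) → ends 44
signature at 44 (size 8, align 2) → ends 52
within Config: crc at 4
44 + 4 = 48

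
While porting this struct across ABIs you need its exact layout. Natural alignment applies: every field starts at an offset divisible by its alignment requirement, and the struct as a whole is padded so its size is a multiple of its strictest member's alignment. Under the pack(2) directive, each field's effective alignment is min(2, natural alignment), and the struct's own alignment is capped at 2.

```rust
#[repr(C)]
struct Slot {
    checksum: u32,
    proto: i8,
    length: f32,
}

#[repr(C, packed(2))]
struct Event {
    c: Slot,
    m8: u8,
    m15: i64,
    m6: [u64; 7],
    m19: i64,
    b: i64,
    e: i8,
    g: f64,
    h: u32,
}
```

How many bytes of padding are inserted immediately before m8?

0

Slot: checksum at 0 (size 4, align 4) → ends 4; proto at 4 (size 1, align 1) → ends 5; pad 3 to align 4 for length; length at 8 (size 4, align 4) → ends 12; total 12 bytes, alignment 4
c at 0 (size 12, align 2) → ends 12
m8 at 12 (size 1, align 1) → ends 13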